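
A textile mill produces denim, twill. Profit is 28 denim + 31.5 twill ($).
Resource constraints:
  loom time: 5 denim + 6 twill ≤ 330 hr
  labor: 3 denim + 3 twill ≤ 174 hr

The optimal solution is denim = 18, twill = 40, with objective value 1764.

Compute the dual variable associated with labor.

3.5

At the optimum: loom time uses 330 of 330 (binding); labor uses 174 of 174 (binding).
From A_Bᵀ y = c: 5·y_loom time + 3·y_labor = 28; 6·y_loom time + 3·y_labor = 31.5.
Solving: y_loom time = 3.5, y_labor = 3.5.
Shadow price of labor = 3.5.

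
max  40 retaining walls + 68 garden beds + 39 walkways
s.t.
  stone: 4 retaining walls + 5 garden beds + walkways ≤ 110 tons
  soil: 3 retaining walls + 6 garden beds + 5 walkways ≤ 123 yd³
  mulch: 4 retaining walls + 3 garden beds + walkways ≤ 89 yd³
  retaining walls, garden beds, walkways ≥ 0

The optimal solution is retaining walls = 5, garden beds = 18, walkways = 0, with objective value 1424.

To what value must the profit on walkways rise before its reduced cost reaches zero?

At the optimum: stone uses 110 of 110 (binding); soil uses 123 of 123 (binding); mulch uses 74 of 89 (slack = 15).
Since mulch is not tight, its dual is 0.
Dual feasibility on the basic columns requires 4·y_stone + 3·y_soil = 40, 5·y_stone + 6·y_soil = 68.
Solving: y_stone = 4, y_soil = 8.
walkways enters the basis when its profit ≥ yᵀa₃ = 4·1 + 8·5 = 44.

44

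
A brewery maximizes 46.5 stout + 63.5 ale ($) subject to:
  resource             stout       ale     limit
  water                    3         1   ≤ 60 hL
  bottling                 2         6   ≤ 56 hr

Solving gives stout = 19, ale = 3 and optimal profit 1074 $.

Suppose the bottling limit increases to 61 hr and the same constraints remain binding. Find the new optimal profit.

At the optimum: water uses 60 of 60 (binding); bottling uses 56 of 56 (binding).
From A_Bᵀ y = c: 3·y_water + 2·y_bottling = 46.5; 1·y_water + 6·y_bottling = 63.5.
Solving: y_water = 9.5, y_bottling = 9.
Δz = y_bottling·Δb = 9 × (5) = 45, so new z* = 1074 + 45 = 1119.

1119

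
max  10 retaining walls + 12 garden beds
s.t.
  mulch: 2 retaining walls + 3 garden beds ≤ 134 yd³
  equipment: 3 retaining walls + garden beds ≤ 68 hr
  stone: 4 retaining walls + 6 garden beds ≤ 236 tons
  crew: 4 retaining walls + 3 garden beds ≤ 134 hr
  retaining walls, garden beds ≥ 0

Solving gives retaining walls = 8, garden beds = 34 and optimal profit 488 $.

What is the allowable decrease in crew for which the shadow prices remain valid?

16

Binding constraints: stone, crew. The basis is B = [[4,6],[4,3]] with det -12.
Per unit decrease in crew, x* moves by d = (-0.5, 0.3333).
The basis stays optimal until retaining walls reaches 0; allowable decrease = 16 hr.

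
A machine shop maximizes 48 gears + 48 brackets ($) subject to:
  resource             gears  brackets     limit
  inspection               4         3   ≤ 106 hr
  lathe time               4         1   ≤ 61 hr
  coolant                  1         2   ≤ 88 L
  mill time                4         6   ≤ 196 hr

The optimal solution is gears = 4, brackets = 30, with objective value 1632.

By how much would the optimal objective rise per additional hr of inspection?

Check each constraint at x*: inspection 106/106 (tight); lathe time 46/61 (slack 15); coolant 64/88 (slack 24); mill time 196/196 (tight).
By complementary slackness, y = 0 for the non-binding constraints.
The binding rows give the dual system: 4·y_inspection + 4·y_mill time = 48 and 3·y_inspection + 6·y_mill time = 48.
Solving: y_inspection = 8, y_mill time = 4.
Shadow price of inspection = 8.

8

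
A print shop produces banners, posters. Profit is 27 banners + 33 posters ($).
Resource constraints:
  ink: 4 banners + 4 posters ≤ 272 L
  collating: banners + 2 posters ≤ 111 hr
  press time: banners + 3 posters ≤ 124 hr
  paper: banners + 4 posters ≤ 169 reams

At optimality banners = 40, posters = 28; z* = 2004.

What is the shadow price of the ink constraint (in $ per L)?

6

Binding: ink and press time. Non-binding: collating (15 unused), paper (17 unused).
By complementary slackness, y = 0 for the non-binding constraints.
The binding rows give the dual system: 4·y_ink + 1·y_press time = 27 and 4·y_ink + 3·y_press time = 33.
Solving: y_ink = 6, y_press time = 3.
Shadow price of ink = 6.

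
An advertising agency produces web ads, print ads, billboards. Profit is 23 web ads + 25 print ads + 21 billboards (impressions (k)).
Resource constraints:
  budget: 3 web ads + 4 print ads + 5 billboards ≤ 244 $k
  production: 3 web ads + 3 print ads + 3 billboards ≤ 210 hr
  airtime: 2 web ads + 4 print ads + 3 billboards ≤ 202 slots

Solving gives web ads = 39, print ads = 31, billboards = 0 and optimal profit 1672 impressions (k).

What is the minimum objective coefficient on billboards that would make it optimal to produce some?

At the optimum: budget uses 241 of 244 (slack = 3); production uses 210 of 210 (binding); airtime uses 202 of 202 (binding).
By complementary slackness, y = 0 for the non-binding constraint.
From A_Bᵀ y = c: 3·y_production + 2·y_airtime = 23; 3·y_production + 4·y_airtime = 25.
This yields shadow prices y_production = 7, y_airtime = 1.
billboards enters the basis when its profit ≥ yᵀa₃ = 7·3 + 1·3 = 24.

24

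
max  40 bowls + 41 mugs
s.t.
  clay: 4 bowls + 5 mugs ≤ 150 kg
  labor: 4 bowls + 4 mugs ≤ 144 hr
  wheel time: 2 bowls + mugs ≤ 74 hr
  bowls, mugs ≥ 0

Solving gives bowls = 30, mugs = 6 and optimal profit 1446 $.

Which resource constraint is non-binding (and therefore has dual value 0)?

wheel time

clay: 150/150 (binding)
labor: 144/144 (binding)
wheel time: 66/74 (slack 8)
By complementary slackness, a constraint with positive slack has shadow price 0 → wheel time.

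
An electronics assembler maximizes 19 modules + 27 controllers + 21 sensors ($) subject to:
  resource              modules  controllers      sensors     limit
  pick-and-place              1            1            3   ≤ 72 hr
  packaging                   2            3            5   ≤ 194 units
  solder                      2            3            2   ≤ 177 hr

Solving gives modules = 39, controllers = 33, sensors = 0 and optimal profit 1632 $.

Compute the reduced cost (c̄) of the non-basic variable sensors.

-4

Check each constraint at x*: pick-and-place 72/72 (tight); packaging 177/194 (slack 17); solder 177/177 (tight).
By complementary slackness, y = 0 for the non-binding constraint.
Dual feasibility on the basic columns requires 1·y_pick-and-place + 2·y_solder = 19, 1·y_pick-and-place + 3·y_solder = 27.
Solving: y_pick-and-place = 3, y_solder = 8.
Reduced cost of sensors: c₃ − yᵀa₃ = 21 − (3·3 + 8·2) = 21 − 25 = -4.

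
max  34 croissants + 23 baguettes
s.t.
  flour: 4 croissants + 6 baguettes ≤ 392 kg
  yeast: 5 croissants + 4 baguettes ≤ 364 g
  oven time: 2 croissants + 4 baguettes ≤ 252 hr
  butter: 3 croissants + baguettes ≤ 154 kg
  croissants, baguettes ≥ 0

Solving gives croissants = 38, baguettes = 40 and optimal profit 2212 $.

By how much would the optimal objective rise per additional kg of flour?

Check each constraint at x*: flour 392/392 (tight); yeast 350/364 (slack 14); oven time 236/252 (slack 16); butter 154/154 (tight).
Since yeast, oven time are not tight, their duals are 0.
Dual feasibility on the basic columns requires 4·y_flour + 3·y_butter = 34, 6·y_flour + 1·y_butter = 23.
This yields shadow prices y_flour = 2.5, y_butter = 8.
Shadow price of flour = 2.5.

2.5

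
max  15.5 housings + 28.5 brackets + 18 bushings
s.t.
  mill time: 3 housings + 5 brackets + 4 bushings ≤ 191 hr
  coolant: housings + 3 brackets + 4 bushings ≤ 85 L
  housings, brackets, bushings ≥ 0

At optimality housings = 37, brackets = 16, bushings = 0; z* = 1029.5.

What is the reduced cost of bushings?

-8

Check each constraint at x*: mill time 191/191 (tight); coolant 85/85 (tight).
Dual feasibility on the basic columns requires 3·y_mill time + 1·y_coolant = 15.5, 5·y_mill time + 3·y_coolant = 28.5.
→ y_mill time = 4.5 and y_coolant = 2.
Reduced cost of bushings: c₃ − yᵀa₃ = 18 − (4.5·4 + 2·4) = 18 − 26 = -8.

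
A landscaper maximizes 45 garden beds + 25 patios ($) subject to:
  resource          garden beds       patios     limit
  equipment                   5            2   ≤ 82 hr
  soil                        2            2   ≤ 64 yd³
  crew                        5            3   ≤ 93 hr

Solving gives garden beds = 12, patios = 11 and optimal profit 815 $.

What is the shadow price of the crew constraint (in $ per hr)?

Binding: equipment and crew. Non-binding: soil (18 unused).
Slack constraints have shadow price 0 (complementary slackness).
The binding rows give the dual system: 5·y_equipment + 5·y_crew = 45 and 2·y_equipment + 3·y_crew = 25.
This yields shadow prices y_equipment = 2, y_crew = 7.
Shadow price of crew = 7.

7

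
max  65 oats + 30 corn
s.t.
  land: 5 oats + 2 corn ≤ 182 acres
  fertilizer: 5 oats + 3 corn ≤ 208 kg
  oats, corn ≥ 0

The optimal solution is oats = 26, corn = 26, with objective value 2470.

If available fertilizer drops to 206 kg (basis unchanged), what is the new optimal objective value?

2462

Check each constraint at x*: land 182/182 (tight); fertilizer 208/208 (tight).
From A_Bᵀ y = c: 5·y_land + 5·y_fertilizer = 65; 2·y_land + 3·y_fertilizer = 30.
This yields shadow prices y_land = 9, y_fertilizer = 4.
Δz = y_fertilizer·Δb = 4 × (-2) = -8, so new z* = 2470 − 8 = 2462.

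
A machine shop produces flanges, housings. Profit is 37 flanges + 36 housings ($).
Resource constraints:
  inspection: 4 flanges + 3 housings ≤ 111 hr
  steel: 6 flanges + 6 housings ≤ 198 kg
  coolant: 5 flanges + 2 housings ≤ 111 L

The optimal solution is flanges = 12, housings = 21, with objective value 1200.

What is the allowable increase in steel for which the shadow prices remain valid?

Binding constraints: inspection, steel. The basis is B = [[4,3],[6,6]] with det 6.
Per unit increase in steel, x* moves by d = (-0.5, 0.6667).
The basis stays optimal until flanges reaches 0; allowable increase = 24 kg.

24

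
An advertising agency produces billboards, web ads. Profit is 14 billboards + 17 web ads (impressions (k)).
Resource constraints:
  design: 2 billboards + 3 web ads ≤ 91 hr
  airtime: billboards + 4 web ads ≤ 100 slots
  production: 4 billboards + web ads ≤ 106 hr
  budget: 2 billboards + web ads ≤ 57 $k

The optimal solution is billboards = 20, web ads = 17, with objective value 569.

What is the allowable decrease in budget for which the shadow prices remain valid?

9.6

Binding constraints: design, budget. The basis is B = [[2,3],[2,1]] with det -4.
Per unit decrease in budget, x* moves by d = (-0.75, 0.5).
The basis stays optimal until airtime becomes binding; allowable decrease = 9.6 $k.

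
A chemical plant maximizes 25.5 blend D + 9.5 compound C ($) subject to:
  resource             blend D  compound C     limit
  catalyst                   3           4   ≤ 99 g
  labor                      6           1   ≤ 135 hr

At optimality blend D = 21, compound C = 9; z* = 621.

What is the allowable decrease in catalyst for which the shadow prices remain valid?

31.5

Binding constraints: catalyst, labor. The basis is B = [[3,4],[6,1]] with det -21.
Per unit decrease in catalyst, x* moves by d = (0.0476, -0.2857).
The basis stays optimal until compound C reaches 0; allowable decrease = 31.5 g.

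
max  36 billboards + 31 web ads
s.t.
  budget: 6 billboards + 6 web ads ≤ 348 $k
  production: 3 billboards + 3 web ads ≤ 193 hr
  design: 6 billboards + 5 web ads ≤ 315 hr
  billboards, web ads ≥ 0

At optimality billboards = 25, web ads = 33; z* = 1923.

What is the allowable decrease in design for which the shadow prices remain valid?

Binding constraints: budget, design. The basis is B = [[6,6],[6,5]] with det -6.
Per unit decrease in design, x* moves by d = (-1, 1).
The basis stays optimal until billboards reaches 0; allowable decrease = 25 hr.

25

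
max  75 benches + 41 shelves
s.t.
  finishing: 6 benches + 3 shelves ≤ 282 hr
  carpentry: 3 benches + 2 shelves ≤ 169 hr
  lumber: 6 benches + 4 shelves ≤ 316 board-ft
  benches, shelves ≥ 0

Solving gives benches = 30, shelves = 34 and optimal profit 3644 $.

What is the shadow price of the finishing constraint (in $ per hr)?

9

Check each constraint at x*: finishing 282/282 (tight); carpentry 158/169 (slack 11); lumber 316/316 (tight).
Since carpentry is not tight, its dual is 0.
The binding rows give the dual system: 6·y_finishing + 6·y_lumber = 75 and 3·y_finishing + 4·y_lumber = 41.
This yields shadow prices y_finishing = 9, y_lumber = 3.5.
Shadow price of finishing = 9.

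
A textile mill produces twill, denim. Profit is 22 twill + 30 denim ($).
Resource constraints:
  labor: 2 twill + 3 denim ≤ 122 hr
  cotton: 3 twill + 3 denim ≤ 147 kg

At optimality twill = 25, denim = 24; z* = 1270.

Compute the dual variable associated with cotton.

2

At the optimum: labor uses 122 of 122 (binding); cotton uses 147 of 147 (binding).
The binding rows give the dual system: 2·y_labor + 3·y_cotton = 22 and 3·y_labor + 3·y_cotton = 30.
→ y_labor = 8 and y_cotton = 2.
Shadow price of cotton = 2.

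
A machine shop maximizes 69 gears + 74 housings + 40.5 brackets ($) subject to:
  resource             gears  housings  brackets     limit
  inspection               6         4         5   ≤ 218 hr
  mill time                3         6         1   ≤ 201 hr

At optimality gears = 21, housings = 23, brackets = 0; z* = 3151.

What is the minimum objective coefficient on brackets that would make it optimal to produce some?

Both inspection and mill time are binding at x*.
Dual feasibility on the basic columns requires 6·y_inspection + 3·y_mill time = 69, 4·y_inspection + 6·y_mill time = 74.
This yields shadow prices y_inspection = 8, y_mill time = 7.
brackets enters the basis when its profit ≥ yᵀa₃ = 8·5 + 7·1 = 47.

47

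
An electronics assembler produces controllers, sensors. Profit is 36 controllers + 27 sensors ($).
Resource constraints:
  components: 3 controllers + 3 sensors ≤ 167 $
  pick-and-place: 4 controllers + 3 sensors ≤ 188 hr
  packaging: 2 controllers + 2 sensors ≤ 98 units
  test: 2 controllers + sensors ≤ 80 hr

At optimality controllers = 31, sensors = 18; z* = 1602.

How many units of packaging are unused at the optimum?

packaging used = 2·31 + 2·18 = 98; slack = 98 − 98 = 0.

0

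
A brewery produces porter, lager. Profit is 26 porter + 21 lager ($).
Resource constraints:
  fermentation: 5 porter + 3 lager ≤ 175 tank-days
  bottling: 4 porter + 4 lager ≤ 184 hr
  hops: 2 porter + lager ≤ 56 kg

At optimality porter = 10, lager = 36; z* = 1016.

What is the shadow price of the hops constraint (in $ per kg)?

5

Check each constraint at x*: fermentation 158/175 (slack 17); bottling 184/184 (tight); hops 56/56 (tight).
By complementary slackness, y = 0 for the non-binding constraint.
Dual feasibility on the basic columns requires 4·y_bottling + 2·y_hops = 26, 4·y_bottling + 1·y_hops = 21.
This yields shadow prices y_bottling = 4, y_hops = 5.
Shadow price of hops = 5.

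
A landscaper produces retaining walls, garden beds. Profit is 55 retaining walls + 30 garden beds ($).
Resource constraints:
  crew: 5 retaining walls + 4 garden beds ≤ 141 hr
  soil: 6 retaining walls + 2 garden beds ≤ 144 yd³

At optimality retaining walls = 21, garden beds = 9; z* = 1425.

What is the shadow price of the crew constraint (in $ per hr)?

Check each constraint at x*: crew 141/141 (tight); soil 144/144 (tight).
Dual feasibility on the basic columns requires 5·y_crew + 6·y_soil = 55, 4·y_crew + 2·y_soil = 30.
Solving: y_crew = 5, y_soil = 5.
Shadow price of crew = 5.

5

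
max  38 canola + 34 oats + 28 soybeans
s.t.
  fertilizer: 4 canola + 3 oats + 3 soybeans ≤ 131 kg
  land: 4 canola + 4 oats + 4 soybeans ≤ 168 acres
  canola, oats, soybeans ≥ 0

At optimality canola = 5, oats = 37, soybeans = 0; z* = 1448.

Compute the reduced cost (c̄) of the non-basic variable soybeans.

-6

Both fertilizer and land are binding at x*.
The binding rows give the dual system: 4·y_fertilizer + 4·y_land = 38 and 3·y_fertilizer + 4·y_land = 34.
→ y_fertilizer = 4 and y_land = 5.5.
Reduced cost of soybeans: c₃ − yᵀa₃ = 28 − (4·3 + 5.5·4) = 28 − 34 = -6.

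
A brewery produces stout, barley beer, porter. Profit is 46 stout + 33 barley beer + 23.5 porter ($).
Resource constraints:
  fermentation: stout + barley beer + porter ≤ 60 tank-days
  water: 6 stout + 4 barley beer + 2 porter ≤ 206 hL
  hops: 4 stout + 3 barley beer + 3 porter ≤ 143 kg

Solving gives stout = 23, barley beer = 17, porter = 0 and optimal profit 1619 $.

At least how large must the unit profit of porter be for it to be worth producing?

Check each constraint at x*: fermentation 40/60 (slack 20); water 206/206 (tight); hops 143/143 (tight).
Since fermentation is not tight, its dual is 0.
Dual feasibility on the basic columns requires 6·y_water + 4·y_hops = 46, 4·y_water + 3·y_hops = 33.
This yields shadow prices y_water = 3, y_hops = 7.
porter enters the basis when its profit ≥ yᵀa₃ = 3·2 + 7·3 = 27.

27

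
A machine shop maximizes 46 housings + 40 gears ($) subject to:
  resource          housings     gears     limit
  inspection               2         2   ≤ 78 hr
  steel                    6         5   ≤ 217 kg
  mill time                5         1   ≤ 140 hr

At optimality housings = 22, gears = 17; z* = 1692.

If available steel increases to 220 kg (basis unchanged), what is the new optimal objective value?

Check each constraint at x*: inspection 78/78 (tight); steel 217/217 (tight); mill time 127/140 (slack 13).
Slack constraints have shadow price 0 (complementary slackness).
Dual feasibility on the basic columns requires 2·y_inspection + 6·y_steel = 46, 2·y_inspection + 5·y_steel = 40.
Solving: y_inspection = 5, y_steel = 6.
Δz = y_steel·Δb = 6 × (3) = 18, so new z* = 1692 + 18 = 1710.

1710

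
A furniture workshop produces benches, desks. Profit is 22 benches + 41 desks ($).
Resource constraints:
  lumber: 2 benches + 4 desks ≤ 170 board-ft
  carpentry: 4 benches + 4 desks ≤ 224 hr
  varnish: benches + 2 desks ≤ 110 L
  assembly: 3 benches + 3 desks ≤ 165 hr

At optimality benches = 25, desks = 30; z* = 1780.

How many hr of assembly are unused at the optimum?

0

assembly used = 3·25 + 3·30 = 165; slack = 165 − 165 = 0.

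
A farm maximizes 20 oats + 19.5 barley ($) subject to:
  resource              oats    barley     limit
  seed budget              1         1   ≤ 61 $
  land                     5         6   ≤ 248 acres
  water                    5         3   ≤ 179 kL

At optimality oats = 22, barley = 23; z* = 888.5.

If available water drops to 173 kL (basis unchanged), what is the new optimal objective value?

Check each constraint at x*: seed budget 45/61 (slack 16); land 248/248 (tight); water 179/179 (tight).
By complementary slackness, y = 0 for the non-binding constraint.
Dual feasibility on the basic columns requires 5·y_land + 5·y_water = 20, 6·y_land + 3·y_water = 19.5.
→ y_land = 2.5 and y_water = 1.5.
Δz = y_water·Δb = 1.5 × (-6) = -9, so new z* = 888.5 − 9 = 879.5.

879.5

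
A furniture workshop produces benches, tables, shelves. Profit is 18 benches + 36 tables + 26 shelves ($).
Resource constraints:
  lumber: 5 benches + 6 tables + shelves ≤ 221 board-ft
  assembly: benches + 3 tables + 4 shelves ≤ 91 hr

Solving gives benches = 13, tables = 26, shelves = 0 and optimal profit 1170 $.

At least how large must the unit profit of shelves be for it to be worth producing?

34

Check each constraint at x*: lumber 221/221 (tight); assembly 91/91 (tight).
The binding rows give the dual system: 5·y_lumber + 1·y_assembly = 18 and 6·y_lumber + 3·y_assembly = 36.
This yields shadow prices y_lumber = 2, y_assembly = 8.
shelves enters the basis when its profit ≥ yᵀa₃ = 2·1 + 8·4 = 34.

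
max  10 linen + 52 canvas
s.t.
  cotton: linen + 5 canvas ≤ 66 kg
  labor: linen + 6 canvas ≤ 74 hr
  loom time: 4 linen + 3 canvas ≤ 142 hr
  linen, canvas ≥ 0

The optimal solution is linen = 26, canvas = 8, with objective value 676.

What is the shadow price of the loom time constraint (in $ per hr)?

0

Check each constraint at x*: cotton 66/66 (tight); labor 74/74 (tight); loom time 128/142 (slack 14).
By complementary slackness, y = 0 for the non-binding constraint.
From A_Bᵀ y = c: 1·y_cotton + 1·y_labor = 10; 5·y_cotton + 6·y_labor = 52.
→ y_cotton = 8 and y_labor = 2.
Shadow price of loom time = 0.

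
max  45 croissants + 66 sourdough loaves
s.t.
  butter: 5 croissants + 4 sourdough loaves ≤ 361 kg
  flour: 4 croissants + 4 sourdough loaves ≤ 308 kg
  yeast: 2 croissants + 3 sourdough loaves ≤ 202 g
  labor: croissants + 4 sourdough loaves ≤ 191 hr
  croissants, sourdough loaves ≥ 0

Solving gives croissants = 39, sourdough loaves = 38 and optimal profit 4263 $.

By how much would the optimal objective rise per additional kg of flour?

At the optimum: butter uses 347 of 361 (slack = 14); flour uses 308 of 308 (binding); yeast uses 192 of 202 (slack = 10); labor uses 191 of 191 (binding).
Since butter, yeast are not tight, their duals are 0.
Dual feasibility on the basic columns requires 4·y_flour + 1·y_labor = 45, 4·y_flour + 4·y_labor = 66.
This yields shadow prices y_flour = 9.5, y_labor = 7.
Shadow price of flour = 9.5.

9.5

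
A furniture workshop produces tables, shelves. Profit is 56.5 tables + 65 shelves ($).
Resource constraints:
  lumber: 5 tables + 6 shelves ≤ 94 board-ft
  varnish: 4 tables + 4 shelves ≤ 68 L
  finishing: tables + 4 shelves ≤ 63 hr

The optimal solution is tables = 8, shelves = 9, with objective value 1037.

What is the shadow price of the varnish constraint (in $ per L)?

3.5

At the optimum: lumber uses 94 of 94 (binding); varnish uses 68 of 68 (binding); finishing uses 44 of 63 (slack = 19).
Since finishing is not tight, its dual is 0.
From A_Bᵀ y = c: 5·y_lumber + 4·y_varnish = 56.5; 6·y_lumber + 4·y_varnish = 65.
This yields shadow prices y_lumber = 8.5, y_varnish = 3.5.
Shadow price of varnish = 3.5.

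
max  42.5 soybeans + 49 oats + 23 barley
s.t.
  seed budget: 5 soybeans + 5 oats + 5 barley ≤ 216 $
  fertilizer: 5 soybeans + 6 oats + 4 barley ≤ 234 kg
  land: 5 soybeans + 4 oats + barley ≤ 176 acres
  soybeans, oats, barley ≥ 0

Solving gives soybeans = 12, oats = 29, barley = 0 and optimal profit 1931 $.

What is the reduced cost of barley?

Binding: fertilizer and land. Non-binding: seed budget (11 unused).
Since seed budget is not tight, its dual is 0.
From A_Bᵀ y = c: 5·y_fertilizer + 5·y_land = 42.5; 6·y_fertilizer + 4·y_land = 49.
→ y_fertilizer = 7.5 and y_land = 1.
Reduced cost of barley: c₃ − yᵀa₃ = 23 − (7.5·4 + 1·1) = 23 − 31 = -8.

-8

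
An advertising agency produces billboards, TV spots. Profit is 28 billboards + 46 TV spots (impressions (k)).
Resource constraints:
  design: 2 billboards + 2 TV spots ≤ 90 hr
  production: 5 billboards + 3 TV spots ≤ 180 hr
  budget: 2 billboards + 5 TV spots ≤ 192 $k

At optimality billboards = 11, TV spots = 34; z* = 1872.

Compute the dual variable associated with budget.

6

At the optimum: design uses 90 of 90 (binding); production uses 157 of 180 (slack = 23); budget uses 192 of 192 (binding).
Slack constraints have shadow price 0 (complementary slackness).
The binding rows give the dual system: 2·y_design + 2·y_budget = 28 and 2·y_design + 5·y_budget = 46.
→ y_design = 8 and y_budget = 6.
Shadow price of budget = 6.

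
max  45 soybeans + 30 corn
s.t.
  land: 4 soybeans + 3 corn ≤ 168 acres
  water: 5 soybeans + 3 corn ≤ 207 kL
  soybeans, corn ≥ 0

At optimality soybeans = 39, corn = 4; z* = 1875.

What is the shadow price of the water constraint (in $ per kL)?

Check each constraint at x*: land 168/168 (tight); water 207/207 (tight).
From A_Bᵀ y = c: 4·y_land + 5·y_water = 45; 3·y_land + 3·y_water = 30.
Solving: y_land = 5, y_water = 5.
Shadow price of water = 5.

5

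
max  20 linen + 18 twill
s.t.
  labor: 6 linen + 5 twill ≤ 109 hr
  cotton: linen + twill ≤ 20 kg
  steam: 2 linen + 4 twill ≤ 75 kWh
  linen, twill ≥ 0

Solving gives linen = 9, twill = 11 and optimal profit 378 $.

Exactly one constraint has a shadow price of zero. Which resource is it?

labor: 109/109 (binding)
cotton: 20/20 (binding)
steam: 62/75 (slack 13)
By complementary slackness, a constraint with positive slack has shadow price 0 → steam.

steam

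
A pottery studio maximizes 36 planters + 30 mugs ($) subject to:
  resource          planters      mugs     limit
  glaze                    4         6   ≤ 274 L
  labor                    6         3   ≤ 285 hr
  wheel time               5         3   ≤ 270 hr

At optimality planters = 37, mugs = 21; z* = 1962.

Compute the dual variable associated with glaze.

3

Check each constraint at x*: glaze 274/274 (tight); labor 285/285 (tight); wheel time 248/270 (slack 22).
Since wheel time is not tight, its dual is 0.
The binding rows give the dual system: 4·y_glaze + 6·y_labor = 36 and 6·y_glaze + 3·y_labor = 30.
This yields shadow prices y_glaze = 3, y_labor = 4.
Shadow price of glaze = 3.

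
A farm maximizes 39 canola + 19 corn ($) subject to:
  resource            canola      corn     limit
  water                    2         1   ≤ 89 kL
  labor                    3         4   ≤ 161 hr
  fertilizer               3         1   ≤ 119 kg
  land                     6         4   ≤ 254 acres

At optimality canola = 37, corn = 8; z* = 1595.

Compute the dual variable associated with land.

3

At the optimum: water uses 82 of 89 (slack = 7); labor uses 143 of 161 (slack = 18); fertilizer uses 119 of 119 (binding); land uses 254 of 254 (binding).
Slack constraints have shadow price 0 (complementary slackness).
The binding rows give the dual system: 3·y_fertilizer + 6·y_land = 39 and 1·y_fertilizer + 4·y_land = 19.
→ y_fertilizer = 7 and y_land = 3.
Shadow price of land = 3.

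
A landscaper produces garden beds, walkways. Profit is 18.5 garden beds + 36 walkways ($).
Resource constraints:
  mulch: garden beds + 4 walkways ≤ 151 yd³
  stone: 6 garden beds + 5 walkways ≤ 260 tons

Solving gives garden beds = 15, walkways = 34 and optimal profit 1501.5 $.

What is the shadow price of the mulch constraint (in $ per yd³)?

Check each constraint at x*: mulch 151/151 (tight); stone 260/260 (tight).
From A_Bᵀ y = c: 1·y_mulch + 6·y_stone = 18.5; 4·y_mulch + 5·y_stone = 36.
This yields shadow prices y_mulch = 6.5, y_stone = 2.
Shadow price of mulch = 6.5.

6.5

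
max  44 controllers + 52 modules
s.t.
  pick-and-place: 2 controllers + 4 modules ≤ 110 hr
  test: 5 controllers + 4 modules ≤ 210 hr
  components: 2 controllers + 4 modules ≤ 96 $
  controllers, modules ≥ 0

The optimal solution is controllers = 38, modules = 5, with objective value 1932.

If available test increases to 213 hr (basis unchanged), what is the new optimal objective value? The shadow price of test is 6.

Δb = 3, so new z* = 1932 + (6)·(3) = 1932 + 18 = 1950.

1950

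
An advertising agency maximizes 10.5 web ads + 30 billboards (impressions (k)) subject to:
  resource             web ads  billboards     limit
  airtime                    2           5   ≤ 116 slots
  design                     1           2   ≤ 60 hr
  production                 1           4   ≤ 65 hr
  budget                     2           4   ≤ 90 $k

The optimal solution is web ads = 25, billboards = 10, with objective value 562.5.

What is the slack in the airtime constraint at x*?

airtime used = 2·25 + 5·10 = 100; slack = 116 − 100 = 16.

16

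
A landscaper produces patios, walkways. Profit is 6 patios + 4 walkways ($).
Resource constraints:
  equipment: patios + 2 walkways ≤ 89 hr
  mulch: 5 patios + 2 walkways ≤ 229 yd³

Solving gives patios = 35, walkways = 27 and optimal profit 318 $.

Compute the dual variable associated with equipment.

Check each constraint at x*: equipment 89/89 (tight); mulch 229/229 (tight).
Dual feasibility on the basic columns requires 1·y_equipment + 5·y_mulch = 6, 2·y_equipment + 2·y_mulch = 4.
→ y_equipment = 1 and y_mulch = 1.
Shadow price of equipment = 1.

1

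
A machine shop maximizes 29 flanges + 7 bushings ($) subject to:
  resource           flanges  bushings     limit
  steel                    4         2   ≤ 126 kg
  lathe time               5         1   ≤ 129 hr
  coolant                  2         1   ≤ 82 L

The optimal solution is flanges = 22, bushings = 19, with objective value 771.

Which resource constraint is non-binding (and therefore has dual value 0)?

steel: 126/126 (binding)
lathe time: 129/129 (binding)
coolant: 63/82 (slack 19)
By complementary slackness, a constraint with positive slack has shadow price 0 → coolant.

coolant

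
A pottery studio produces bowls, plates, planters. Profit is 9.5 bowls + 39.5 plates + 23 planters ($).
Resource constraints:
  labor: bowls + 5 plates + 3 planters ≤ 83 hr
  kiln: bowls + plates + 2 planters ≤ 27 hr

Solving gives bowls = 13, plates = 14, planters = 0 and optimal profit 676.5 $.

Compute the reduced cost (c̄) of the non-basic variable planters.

-3.5

At the optimum: labor uses 83 of 83 (binding); kiln uses 27 of 27 (binding).
Dual feasibility on the basic columns requires 1·y_labor + 1·y_kiln = 9.5, 5·y_labor + 1·y_kiln = 39.5.
Solving: y_labor = 7.5, y_kiln = 2.
Reduced cost of planters: c₃ − yᵀa₃ = 23 − (7.5·3 + 2·2) = 23 − 26.5 = -3.5.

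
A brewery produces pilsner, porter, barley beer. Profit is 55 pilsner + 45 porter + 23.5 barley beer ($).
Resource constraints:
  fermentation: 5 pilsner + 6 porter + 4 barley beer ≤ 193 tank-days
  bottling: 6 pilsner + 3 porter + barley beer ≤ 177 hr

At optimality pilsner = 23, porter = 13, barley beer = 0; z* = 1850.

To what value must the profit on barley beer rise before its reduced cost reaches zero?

25

Check each constraint at x*: fermentation 193/193 (tight); bottling 177/177 (tight).
The binding rows give the dual system: 5·y_fermentation + 6·y_bottling = 55 and 6·y_fermentation + 3·y_bottling = 45.
→ y_fermentation = 5 and y_bottling = 5.
barley beer enters the basis when its profit ≥ yᵀa₃ = 5·4 + 5·1 = 25.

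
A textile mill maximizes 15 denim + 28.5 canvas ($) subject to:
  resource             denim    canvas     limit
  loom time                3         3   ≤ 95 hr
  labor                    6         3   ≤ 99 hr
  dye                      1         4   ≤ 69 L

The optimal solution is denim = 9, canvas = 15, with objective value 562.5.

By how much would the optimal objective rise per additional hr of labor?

Check each constraint at x*: loom time 72/95 (slack 23); labor 99/99 (tight); dye 69/69 (tight).
Since loom time is not tight, its dual is 0.
The binding rows give the dual system: 6·y_labor + 1·y_dye = 15 and 3·y_labor + 4·y_dye = 28.5.
Solving: y_labor = 1.5, y_dye = 6.
Shadow price of labor = 1.5.

1.5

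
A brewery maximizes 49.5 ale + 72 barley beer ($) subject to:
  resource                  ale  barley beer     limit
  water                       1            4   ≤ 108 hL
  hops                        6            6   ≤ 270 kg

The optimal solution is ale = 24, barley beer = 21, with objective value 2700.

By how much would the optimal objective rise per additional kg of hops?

At the optimum: water uses 108 of 108 (binding); hops uses 270 of 270 (binding).
The binding rows give the dual system: 1·y_water + 6·y_hops = 49.5 and 4·y_water + 6·y_hops = 72.
This yields shadow prices y_water = 7.5, y_hops = 7.
Shadow price of hops = 7.

7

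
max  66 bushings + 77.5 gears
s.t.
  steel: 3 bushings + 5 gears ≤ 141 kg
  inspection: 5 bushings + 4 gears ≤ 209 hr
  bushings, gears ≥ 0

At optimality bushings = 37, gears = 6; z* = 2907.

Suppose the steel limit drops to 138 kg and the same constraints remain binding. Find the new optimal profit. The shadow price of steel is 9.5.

Δb = -3, so new z* = 2907 + (9.5)·(-3) = 2907 − 28.5 = 2878.5.

2878.5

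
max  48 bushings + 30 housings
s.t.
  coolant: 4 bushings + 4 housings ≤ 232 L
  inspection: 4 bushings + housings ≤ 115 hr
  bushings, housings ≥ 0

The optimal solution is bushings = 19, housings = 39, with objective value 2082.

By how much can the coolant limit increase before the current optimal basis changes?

Binding constraints: coolant, inspection. The basis is B = [[4,4],[4,1]] with det -12.
Per unit increase in coolant, x* moves by d = (-0.0833, 0.3333).
The basis stays optimal until bushings reaches 0; allowable increase = 228 L.

228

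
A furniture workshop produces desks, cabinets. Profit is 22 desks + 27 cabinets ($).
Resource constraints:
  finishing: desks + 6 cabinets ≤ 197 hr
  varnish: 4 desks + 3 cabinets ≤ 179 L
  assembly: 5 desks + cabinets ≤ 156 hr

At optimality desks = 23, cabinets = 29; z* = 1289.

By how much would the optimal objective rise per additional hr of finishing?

Check each constraint at x*: finishing 197/197 (tight); varnish 179/179 (tight); assembly 144/156 (slack 12).
Since assembly is not tight, its dual is 0.
From A_Bᵀ y = c: 1·y_finishing + 4·y_varnish = 22; 6·y_finishing + 3·y_varnish = 27.
This yields shadow prices y_finishing = 2, y_varnish = 5.
Shadow price of finishing = 2.

2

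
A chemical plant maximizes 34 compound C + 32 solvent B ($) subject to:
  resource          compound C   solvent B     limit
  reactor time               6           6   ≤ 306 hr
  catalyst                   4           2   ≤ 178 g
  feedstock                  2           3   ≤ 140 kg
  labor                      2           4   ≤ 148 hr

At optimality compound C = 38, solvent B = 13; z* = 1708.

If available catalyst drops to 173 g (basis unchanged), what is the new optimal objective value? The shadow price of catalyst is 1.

1703

Δb = -5, so new z* = 1708 + (1)·(-5) = 1708 − 5 = 1703.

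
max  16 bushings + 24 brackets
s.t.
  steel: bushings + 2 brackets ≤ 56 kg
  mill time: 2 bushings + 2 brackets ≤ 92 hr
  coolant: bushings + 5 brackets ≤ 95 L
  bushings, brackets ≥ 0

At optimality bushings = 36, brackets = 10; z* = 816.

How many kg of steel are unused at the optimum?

0

steel used = 1·36 + 2·10 = 56; slack = 56 − 56 = 0.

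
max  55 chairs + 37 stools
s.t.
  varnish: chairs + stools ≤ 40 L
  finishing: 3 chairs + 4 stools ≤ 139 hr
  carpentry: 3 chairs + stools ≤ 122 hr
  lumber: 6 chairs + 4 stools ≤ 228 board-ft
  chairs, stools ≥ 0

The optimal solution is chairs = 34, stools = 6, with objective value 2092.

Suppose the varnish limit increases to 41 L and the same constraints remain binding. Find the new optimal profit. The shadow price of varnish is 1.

2093

Δb = 1, so new z* = 2092 + (1)·(1) = 2092 + 1 = 2093.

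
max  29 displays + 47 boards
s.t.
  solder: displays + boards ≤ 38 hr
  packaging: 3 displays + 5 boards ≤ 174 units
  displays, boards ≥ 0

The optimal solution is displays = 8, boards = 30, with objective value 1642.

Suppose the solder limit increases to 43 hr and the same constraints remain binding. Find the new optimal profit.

Check each constraint at x*: solder 38/38 (tight); packaging 174/174 (tight).
Dual feasibility on the basic columns requires 1·y_solder + 3·y_packaging = 29, 1·y_solder + 5·y_packaging = 47.
→ y_solder = 2 and y_packaging = 9.
Δz = y_solder·Δb = 2 × (5) = 10, so new z* = 1642 + 10 = 1652.

1652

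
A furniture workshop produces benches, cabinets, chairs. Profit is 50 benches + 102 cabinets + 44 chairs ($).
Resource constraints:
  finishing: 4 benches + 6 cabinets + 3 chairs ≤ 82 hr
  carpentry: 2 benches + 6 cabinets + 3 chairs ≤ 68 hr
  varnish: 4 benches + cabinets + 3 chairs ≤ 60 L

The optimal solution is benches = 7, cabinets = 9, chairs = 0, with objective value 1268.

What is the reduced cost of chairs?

Check each constraint at x*: finishing 82/82 (tight); carpentry 68/68 (tight); varnish 37/60 (slack 23).
Since varnish is not tight, its dual is 0.
Dual feasibility on the basic columns requires 4·y_finishing + 2·y_carpentry = 50, 6·y_finishing + 6·y_carpentry = 102.
This yields shadow prices y_finishing = 8, y_carpentry = 9.
Reduced cost of chairs: c₃ − yᵀa₃ = 44 − (8·3 + 9·3) = 44 − 51 = -7.

-7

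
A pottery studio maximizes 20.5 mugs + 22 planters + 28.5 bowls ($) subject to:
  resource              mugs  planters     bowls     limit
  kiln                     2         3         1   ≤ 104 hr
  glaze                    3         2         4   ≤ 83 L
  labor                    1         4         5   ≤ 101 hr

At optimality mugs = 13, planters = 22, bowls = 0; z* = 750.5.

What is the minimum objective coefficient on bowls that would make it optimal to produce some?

36.5

Binding: glaze and labor. Non-binding: kiln (12 unused).
Slack constraints have shadow price 0 (complementary slackness).
The binding rows give the dual system: 3·y_glaze + 1·y_labor = 20.5 and 2·y_glaze + 4·y_labor = 22.
This yields shadow prices y_glaze = 6, y_labor = 2.5.
bowls enters the basis when its profit ≥ yᵀa₃ = 6·4 + 2.5·5 = 36.5.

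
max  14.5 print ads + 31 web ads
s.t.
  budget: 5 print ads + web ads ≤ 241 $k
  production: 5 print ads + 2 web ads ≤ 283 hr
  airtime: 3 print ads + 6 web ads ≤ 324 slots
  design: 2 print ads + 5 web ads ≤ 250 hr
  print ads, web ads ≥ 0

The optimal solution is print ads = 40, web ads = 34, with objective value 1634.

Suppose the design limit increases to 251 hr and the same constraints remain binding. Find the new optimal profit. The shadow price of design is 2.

1636

Δb = 1, so new z* = 1634 + (2)·(1) = 1634 + 2 = 1636.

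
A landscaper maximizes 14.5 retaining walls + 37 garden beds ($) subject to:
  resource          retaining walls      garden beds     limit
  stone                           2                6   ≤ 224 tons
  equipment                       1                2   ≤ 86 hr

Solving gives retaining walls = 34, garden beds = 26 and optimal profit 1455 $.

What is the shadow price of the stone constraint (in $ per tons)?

4

Check each constraint at x*: stone 224/224 (tight); equipment 86/86 (tight).
Dual feasibility on the basic columns requires 2·y_stone + 1·y_equipment = 14.5, 6·y_stone + 2·y_equipment = 37.
Solving: y_stone = 4, y_equipment = 6.5.
Shadow price of stone = 4.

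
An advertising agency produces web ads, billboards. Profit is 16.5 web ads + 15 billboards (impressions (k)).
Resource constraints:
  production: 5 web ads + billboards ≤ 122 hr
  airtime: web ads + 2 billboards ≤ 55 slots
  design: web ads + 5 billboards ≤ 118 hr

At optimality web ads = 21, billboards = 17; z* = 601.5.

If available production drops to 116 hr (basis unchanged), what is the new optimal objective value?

Binding: production and airtime. Non-binding: design (12 unused).
Since design is not tight, its dual is 0.
Dual feasibility on the basic columns requires 5·y_production + 1·y_airtime = 16.5, 1·y_production + 2·y_airtime = 15.
→ y_production = 2 and y_airtime = 6.5.
Δz = y_production·Δb = 2 × (-6) = -12, so new z* = 601.5 − 12 = 589.5.

589.5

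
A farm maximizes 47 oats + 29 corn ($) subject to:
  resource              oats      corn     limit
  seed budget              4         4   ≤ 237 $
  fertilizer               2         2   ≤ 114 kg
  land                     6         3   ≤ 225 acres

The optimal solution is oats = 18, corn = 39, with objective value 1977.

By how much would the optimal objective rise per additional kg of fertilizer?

5.5

Check each constraint at x*: seed budget 228/237 (slack 9); fertilizer 114/114 (tight); land 225/225 (tight).
Since seed budget is not tight, its dual is 0.
From A_Bᵀ y = c: 2·y_fertilizer + 6·y_land = 47; 2·y_fertilizer + 3·y_land = 29.
Solving: y_fertilizer = 5.5, y_land = 6.
Shadow price of fertilizer = 5.5.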